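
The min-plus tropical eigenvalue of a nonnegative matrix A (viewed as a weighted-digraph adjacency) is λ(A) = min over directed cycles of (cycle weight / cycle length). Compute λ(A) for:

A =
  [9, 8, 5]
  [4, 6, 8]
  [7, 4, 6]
λ(A) = 13/3

Enumerate directed cycles and compute their means (weight / length). Sample:
  cycle 0 → 0: weight = 9, length = 1, mean = 9/1 ≈ 9.000
  cycle 1 → 1: weight = 6, length = 1, mean = 6/1 ≈ 6.000
  cycle 2 → 2: weight = 6, length = 1, mean = 6/1 ≈ 6.000
  cycle 0 → 1 → 0: weight = 12, length = 2, mean = 12/2 ≈ 6.000
  cycle 0 → 2 → 0: weight = 12, length = 2, mean = 12/2 ≈ 6.000
  cycle 1 → 0 → 1: weight = 12, length = 2, mean = 12/2 ≈ 6.000
Minimum mean = 4.333, attained e.g. along the cycle 0 → 2 → 1 → 0 with weight 13 and length 3. So λ(A) = 13/3 = 13/3.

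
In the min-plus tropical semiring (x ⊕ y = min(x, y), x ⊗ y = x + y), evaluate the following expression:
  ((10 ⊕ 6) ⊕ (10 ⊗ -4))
((10 ⊕ 6) ⊕ (10 ⊗ -4)) = 6

Expand innermost to outermost. Recall ⊕ takes the minimum of its arguments and ⊗ takes their sum. Working out the expression ((10 ⊕ 6) ⊕ (10 ⊗ -4)) gives 6.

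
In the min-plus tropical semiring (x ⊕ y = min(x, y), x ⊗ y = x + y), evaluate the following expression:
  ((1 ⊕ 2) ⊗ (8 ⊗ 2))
((1 ⊕ 2) ⊗ (8 ⊗ 2)) = 11

Expand innermost to outermost. Recall ⊕ takes the minimum of its arguments and ⊗ takes their sum. Working out the expression ((1 ⊕ 2) ⊗ (8 ⊗ 2)) gives 11.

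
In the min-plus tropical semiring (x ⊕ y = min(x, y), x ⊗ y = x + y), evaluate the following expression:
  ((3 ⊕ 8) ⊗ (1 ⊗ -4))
((3 ⊕ 8) ⊗ (1 ⊗ -4)) = 0

Expand innermost to outermost. Recall ⊕ takes the minimum of its arguments and ⊗ takes their sum. Working out the expression ((3 ⊕ 8) ⊗ (1 ⊗ -4)) gives 0.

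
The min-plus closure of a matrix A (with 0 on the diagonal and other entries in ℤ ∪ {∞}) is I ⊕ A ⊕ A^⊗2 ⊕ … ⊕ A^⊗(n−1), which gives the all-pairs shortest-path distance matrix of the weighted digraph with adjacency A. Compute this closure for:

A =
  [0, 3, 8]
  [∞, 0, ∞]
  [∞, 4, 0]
Closure =
  [0, 3, 8]
  [∞, 0, ∞]
  [∞, 4, 0]

This is the Floyd-Warshall all-pairs shortest-path computation. For each intermediate vertex k = 0, 1, …, 2, update dist[i][j] ← min(dist[i][j], dist[i][k] + dist[k][j]). The final matrix gives, for each (i, j), the minimum total weight of any directed path from i to j (possibly empty when i = j).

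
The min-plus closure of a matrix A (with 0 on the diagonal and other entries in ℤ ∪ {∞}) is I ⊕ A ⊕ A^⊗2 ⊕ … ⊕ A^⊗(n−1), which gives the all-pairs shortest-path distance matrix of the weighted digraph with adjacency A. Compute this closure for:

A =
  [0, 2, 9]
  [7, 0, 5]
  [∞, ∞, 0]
Closure =
  [0, 2, 7]
  [7, 0, 5]
  [∞, ∞, 0]

This is the Floyd-Warshall all-pairs shortest-path computation. For each intermediate vertex k = 0, 1, …, 2, update dist[i][j] ← min(dist[i][j], dist[i][k] + dist[k][j]). The final matrix gives, for each (i, j), the minimum total weight of any directed path from i to j (possibly empty when i = j).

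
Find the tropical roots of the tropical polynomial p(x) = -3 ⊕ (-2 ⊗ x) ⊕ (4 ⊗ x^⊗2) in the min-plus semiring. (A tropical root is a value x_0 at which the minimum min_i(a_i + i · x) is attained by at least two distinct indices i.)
Roots: {-6, -1}

Each tropical root is a break point of the lower envelope of the lines y = a_i + i · x (there are 3 lines, with slopes 0, 1, ..., 2). Only the lines that attain the minimum somewhere contribute to roots; other lines are dominated. Here the surviving (envelope) indices are i = 2, i = 1, i = 0.
Intersections between consecutive envelope lines give the roots: for adjacent envelope indices i < j the intersection is x = (a_i − a_j) / (j − i). Reading off the sorted break points: {-6, -1}.
Verification: at each break x_0, at least two indices attain the minimum of min_i(a_i + i · x_0).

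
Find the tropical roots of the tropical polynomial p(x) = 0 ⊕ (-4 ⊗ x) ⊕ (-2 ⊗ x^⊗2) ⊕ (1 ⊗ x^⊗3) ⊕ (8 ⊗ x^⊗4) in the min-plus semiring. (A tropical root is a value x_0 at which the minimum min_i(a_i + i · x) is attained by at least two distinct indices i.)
Roots: {-7, -3, -2, 4}

Each tropical root is a break point of the lower envelope of the lines y = a_i + i · x (there are 5 lines, with slopes 0, 1, ..., 4). Only the lines that attain the minimum somewhere contribute to roots; other lines are dominated. Here the surviving (envelope) indices are i = 4, i = 3, i = 2, i = 1, i = 0.
Intersections between consecutive envelope lines give the roots: for adjacent envelope indices i < j the intersection is x = (a_i − a_j) / (j − i). Reading off the sorted break points: {-7, -3, -2, 4}.
Verification: at each break x_0, at least two indices attain the minimum of min_i(a_i + i · x_0).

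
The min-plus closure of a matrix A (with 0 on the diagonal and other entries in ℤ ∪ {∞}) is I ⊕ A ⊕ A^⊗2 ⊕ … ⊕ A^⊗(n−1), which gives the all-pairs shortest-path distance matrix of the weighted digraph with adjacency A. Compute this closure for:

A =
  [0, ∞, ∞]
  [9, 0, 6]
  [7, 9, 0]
Closure =
  [0, ∞, ∞]
  [9, 0, 6]
  [7, 9, 0]

This is the Floyd-Warshall all-pairs shortest-path computation. For each intermediate vertex k = 0, 1, …, 2, update dist[i][j] ← min(dist[i][j], dist[i][k] + dist[k][j]). The final matrix gives, for each (i, j), the minimum total weight of any directed path from i to j (possibly empty when i = j).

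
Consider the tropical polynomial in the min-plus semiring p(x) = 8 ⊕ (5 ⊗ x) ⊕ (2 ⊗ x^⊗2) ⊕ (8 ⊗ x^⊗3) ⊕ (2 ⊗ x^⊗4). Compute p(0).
p(0) = 2

A tropical monomial a ⊗ x^⊗i evaluates to a + i · x. Evaluating each term at x = 0:
  Term 0 contributes 8 + 0 · 0 = 8
  Term 1 contributes 5 + 1 · 0 = 5
  Term 2 contributes 2 + 2 · 0 = 2
  Term 3 contributes 8 + 3 · 0 = 8
  Term 4 contributes 2 + 4 · 0 = 2
p(0) = ⊕ of these = min[8, 5, 2, 8, 2] = 2.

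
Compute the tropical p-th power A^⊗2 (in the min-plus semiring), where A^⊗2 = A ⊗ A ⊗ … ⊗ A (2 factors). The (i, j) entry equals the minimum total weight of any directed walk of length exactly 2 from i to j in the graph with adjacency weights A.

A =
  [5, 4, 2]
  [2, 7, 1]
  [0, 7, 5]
A^⊗2 =
  [2, 9, 5]
  [1, 6, 4]
  [5, 4, 2]

Each entry (A^⊗2)_ij equals the minimum over all length-2 walks i = v_0 → v_1 → … → v_2 = j of Σ_t A[v_t][v_{t+1}]. For example, for (i, j) = (0, 2) we minimise over 3 possible intermediate vertex sequences; the minimum is 5, attained along the walk 0 → 1 → 2.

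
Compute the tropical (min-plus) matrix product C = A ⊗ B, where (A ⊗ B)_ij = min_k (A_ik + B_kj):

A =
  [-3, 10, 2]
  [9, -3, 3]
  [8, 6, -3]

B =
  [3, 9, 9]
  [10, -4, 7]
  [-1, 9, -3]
A ⊗ B =
  [0, 6, -1]
  [2, -7, 0]
  [-4, 2, -6]

Apply the min-plus product entry-by-entry:
  C[0][0] = min over k of (A[0][0] + B[0][0] = -3 + 3 = 0, A[0][1] + B[1][0] = 10 + 10 = 20, A[0][2] + B[2][0] = 2 + -1 = 1) = 0 (attained at k = 0)
  C[0][1] = min over k of (A[0][0] + B[0][1] = -3 + 9 = 6, A[0][1] + B[1][1] = 10 + -4 = 6, A[0][2] + B[2][1] = 2 + 9 = 11) = 6 (attained at k = 0)
  C[0][2] = min over k of (A[0][0] + B[0][2] = -3 + 9 = 6, A[0][1] + B[1][2] = 10 + 7 = 17, A[0][2] + B[2][2] = 2 + -3 = -1) = -1 (attained at k = 2)
  C[1][0] = min over k of (A[1][0] + B[0][0] = 9 + 3 = 12, A[1][1] + B[1][0] = -3 + 10 = 7, A[1][2] + B[2][0] = 3 + -1 = 2) = 2 (attained at k = 2)
  C[1][1] = min over k of (A[1][0] + B[0][1] = 9 + 9 = 18, A[1][1] + B[1][1] = -3 + -4 = -7, A[1][2] + B[2][1] = 3 + 9 = 12) = -7 (attained at k = 1)
  C[1][2] = min over k of (A[1][0] + B[0][2] = 9 + 9 = 18, A[1][1] + B[1][2] = -3 + 7 = 4, A[1][2] + B[2][2] = 3 + -3 = 0) = 0 (attained at k = 2)
  C[2][0] = min over k of (A[2][0] + B[0][0] = 8 + 3 = 11, A[2][1] + B[1][0] = 6 + 10 = 16, A[2][2] + B[2][0] = -3 + -1 = -4) = -4 (attained at k = 2)
  C[2][1] = min over k of (A[2][0] + B[0][1] = 8 + 9 = 17, A[2][1] + B[1][1] = 6 + -4 = 2, A[2][2] + B[2][1] = -3 + 9 = 6) = 2 (attained at k = 1)
  C[2][2] = min over k of (A[2][0] + B[0][2] = 8 + 9 = 17, A[2][1] + B[1][2] = 6 + 7 = 13, A[2][2] + B[2][2] = -3 + -3 = -6) = -6 (attained at k = 2)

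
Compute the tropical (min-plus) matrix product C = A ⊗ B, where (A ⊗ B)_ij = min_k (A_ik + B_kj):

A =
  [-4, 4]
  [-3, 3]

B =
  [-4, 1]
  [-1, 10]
A ⊗ B =
  [-8, -3]
  [-7, -2]

Apply the min-plus product entry-by-entry:
  C[0][0] = min over k of (A[0][0] + B[0][0] = -4 + -4 = -8, A[0][1] + B[1][0] = 4 + -1 = 3) = -8 (attained at k = 0)
  C[0][1] = min over k of (A[0][0] + B[0][1] = -4 + 1 = -3, A[0][1] + B[1][1] = 4 + 10 = 14) = -3 (attained at k = 0)
  C[1][0] = min over k of (A[1][0] + B[0][0] = -3 + -4 = -7, A[1][1] + B[1][0] = 3 + -1 = 2) = -7 (attained at k = 0)
  C[1][1] = min over k of (A[1][0] + B[0][1] = -3 + 1 = -2, A[1][1] + B[1][1] = 3 + 10 = 13) = -2 (attained at k = 0)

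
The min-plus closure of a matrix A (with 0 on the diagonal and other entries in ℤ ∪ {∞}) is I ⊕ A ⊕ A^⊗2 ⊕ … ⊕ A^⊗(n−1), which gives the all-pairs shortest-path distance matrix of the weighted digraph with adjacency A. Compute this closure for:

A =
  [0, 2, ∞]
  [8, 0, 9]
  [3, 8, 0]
Closure =
  [0, 2, 11]
  [8, 0, 9]
  [3, 5, 0]

This is the Floyd-Warshall all-pairs shortest-path computation. For each intermediate vertex k = 0, 1, …, 2, update dist[i][j] ← min(dist[i][j], dist[i][k] + dist[k][j]). The final matrix gives, for each (i, j), the minimum total weight of any directed path from i to j (possibly empty when i = j).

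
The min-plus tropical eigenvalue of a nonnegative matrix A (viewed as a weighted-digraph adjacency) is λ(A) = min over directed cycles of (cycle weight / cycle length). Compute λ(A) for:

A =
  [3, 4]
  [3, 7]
λ(A) = 3

Enumerate directed cycles and compute their means (weight / length). Sample:
  cycle 0 → 0: weight = 3, length = 1, mean = 3/1 ≈ 3.000
  cycle 1 → 1: weight = 7, length = 1, mean = 7/1 ≈ 7.000
  cycle 0 → 1 → 0: weight = 7, length = 2, mean = 7/2 ≈ 3.500
  cycle 1 → 0 → 1: weight = 7, length = 2, mean = 7/2 ≈ 3.500
Minimum mean = 3.000, attained e.g. along the cycle 0 → 0 with weight 3 and length 1. So λ(A) = 3/1 = 3.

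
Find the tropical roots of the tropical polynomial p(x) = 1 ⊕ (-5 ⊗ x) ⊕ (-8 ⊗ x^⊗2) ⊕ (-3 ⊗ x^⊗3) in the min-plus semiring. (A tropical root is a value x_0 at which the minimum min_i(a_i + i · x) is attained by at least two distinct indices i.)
Roots: {-5, 3, 6}

Each tropical root is a break point of the lower envelope of the lines y = a_i + i · x (there are 4 lines, with slopes 0, 1, ..., 3). Only the lines that attain the minimum somewhere contribute to roots; other lines are dominated. Here the surviving (envelope) indices are i = 3, i = 2, i = 1, i = 0.
Intersections between consecutive envelope lines give the roots: for adjacent envelope indices i < j the intersection is x = (a_i − a_j) / (j − i). Reading off the sorted break points: {-5, 3, 6}.
Verification: at each break x_0, at least two indices attain the minimum of min_i(a_i + i · x_0).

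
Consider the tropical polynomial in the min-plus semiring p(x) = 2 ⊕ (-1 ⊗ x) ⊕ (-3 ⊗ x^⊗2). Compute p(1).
p(1) = -1

A tropical monomial a ⊗ x^⊗i evaluates to a + i · x. Evaluating each term at x = 1:
  Term 0 contributes 2 + 0 · 1 = 2
  Term 1 contributes -1 + 1 · 1 = 0
  Term 2 contributes -3 + 2 · 1 = -1
p(1) = ⊕ of these = min[2, 0, -1] = -1.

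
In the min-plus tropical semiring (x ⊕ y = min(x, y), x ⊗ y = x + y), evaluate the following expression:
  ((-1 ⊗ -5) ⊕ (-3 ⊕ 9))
((-1 ⊗ -5) ⊕ (-3 ⊕ 9)) = -6

Expand innermost to outermost. Recall ⊕ takes the minimum of its arguments and ⊗ takes their sum. Working out the expression ((-1 ⊗ -5) ⊕ (-3 ⊕ 9)) gives -6.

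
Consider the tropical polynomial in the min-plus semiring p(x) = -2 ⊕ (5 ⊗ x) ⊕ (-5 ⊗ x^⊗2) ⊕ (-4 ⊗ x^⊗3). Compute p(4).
p(4) = -2

A tropical monomial a ⊗ x^⊗i evaluates to a + i · x. Evaluating each term at x = 4:
  Term 0 contributes -2 + 0 · 4 = -2
  Term 1 contributes 5 + 1 · 4 = 9
  Term 2 contributes -5 + 2 · 4 = 3
  Term 3 contributes -4 + 3 · 4 = 8
p(4) = ⊕ of these = min[-2, 9, 3, 8] = -2.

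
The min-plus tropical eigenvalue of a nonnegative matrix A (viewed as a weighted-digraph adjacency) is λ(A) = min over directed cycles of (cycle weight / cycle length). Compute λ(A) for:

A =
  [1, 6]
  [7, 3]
λ(A) = 1

Enumerate directed cycles and compute their means (weight / length). Sample:
  cycle 0 → 0: weight = 1, length = 1, mean = 1/1 ≈ 1.000
  cycle 1 → 1: weight = 3, length = 1, mean = 3/1 ≈ 3.000
  cycle 0 → 1 → 0: weight = 13, length = 2, mean = 13/2 ≈ 6.500
  cycle 1 → 0 → 1: weight = 13, length = 2, mean = 13/2 ≈ 6.500
Minimum mean = 1.000, attained e.g. along the cycle 0 → 0 with weight 1 and length 1. So λ(A) = 1/1 = 1.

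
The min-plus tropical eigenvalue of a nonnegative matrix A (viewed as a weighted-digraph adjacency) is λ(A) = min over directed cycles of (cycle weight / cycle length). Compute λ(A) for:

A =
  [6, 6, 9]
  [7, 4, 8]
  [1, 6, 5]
λ(A) = 4

Enumerate directed cycles and compute their means (weight / length). Sample:
  cycle 0 → 0: weight = 6, length = 1, mean = 6/1 ≈ 6.000
  cycle 1 → 1: weight = 4, length = 1, mean = 4/1 ≈ 4.000
  cycle 2 → 2: weight = 5, length = 1, mean = 5/1 ≈ 5.000
  cycle 0 → 1 → 0: weight = 13, length = 2, mean = 13/2 ≈ 6.500
  cycle 0 → 2 → 0: weight = 10, length = 2, mean = 10/2 ≈ 5.000
  cycle 1 → 0 → 1: weight = 13, length = 2, mean = 13/2 ≈ 6.500
Minimum mean = 4.000, attained e.g. along the cycle 1 → 1 with weight 4 and length 1. So λ(A) = 4/1 = 4.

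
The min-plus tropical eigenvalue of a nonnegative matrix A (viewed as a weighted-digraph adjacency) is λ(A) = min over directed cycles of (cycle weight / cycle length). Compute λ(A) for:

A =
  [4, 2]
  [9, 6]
λ(A) = 4

Enumerate directed cycles and compute their means (weight / length). Sample:
  cycle 0 → 0: weight = 4, length = 1, mean = 4/1 ≈ 4.000
  cycle 1 → 1: weight = 6, length = 1, mean = 6/1 ≈ 6.000
  cycle 0 → 1 → 0: weight = 11, length = 2, mean = 11/2 ≈ 5.500
  cycle 1 → 0 → 1: weight = 11, length = 2, mean = 11/2 ≈ 5.500
Minimum mean = 4.000, attained e.g. along the cycle 0 → 0 with weight 4 and length 1. So λ(A) = 4/1 = 4.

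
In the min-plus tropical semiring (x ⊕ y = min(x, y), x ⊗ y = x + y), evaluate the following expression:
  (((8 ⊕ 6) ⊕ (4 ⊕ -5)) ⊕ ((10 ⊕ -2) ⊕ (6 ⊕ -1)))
(((8 ⊕ 6) ⊕ (4 ⊕ -5)) ⊕ ((10 ⊕ -2) ⊕ (6 ⊕ -1))) = -5

Expand innermost to outermost. Recall ⊕ takes the minimum of its arguments and ⊗ takes their sum. Working out the expression (((8 ⊕ 6) ⊕ (4 ⊕ -5)) ⊕ ((10 ⊕ -2) ⊕ (6 ⊕ -1))) gives -5.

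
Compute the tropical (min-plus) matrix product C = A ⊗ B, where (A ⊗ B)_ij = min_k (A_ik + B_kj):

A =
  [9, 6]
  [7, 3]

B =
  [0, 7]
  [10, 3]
A ⊗ B =
  [9, 9]
  [7, 6]

Apply the min-plus product entry-by-entry:
  C[0][0] = min over k of (A[0][0] + B[0][0] = 9 + 0 = 9, A[0][1] + B[1][0] = 6 + 10 = 16) = 9 (attained at k = 0)
  C[0][1] = min over k of (A[0][0] + B[0][1] = 9 + 7 = 16, A[0][1] + B[1][1] = 6 + 3 = 9) = 9 (attained at k = 1)
  C[1][0] = min over k of (A[1][0] + B[0][0] = 7 + 0 = 7, A[1][1] + B[1][0] = 3 + 10 = 13) = 7 (attained at k = 0)
  C[1][1] = min over k of (A[1][0] + B[0][1] = 7 + 7 = 14, A[1][1] + B[1][1] = 3 + 3 = 6) = 6 (attained at k = 1)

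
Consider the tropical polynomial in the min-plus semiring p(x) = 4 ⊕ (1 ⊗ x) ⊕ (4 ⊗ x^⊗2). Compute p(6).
p(6) = 4

A tropical monomial a ⊗ x^⊗i evaluates to a + i · x. Evaluating each term at x = 6:
  Term 0 contributes 4 + 0 · 6 = 4
  Term 1 contributes 1 + 1 · 6 = 7
  Term 2 contributes 4 + 2 · 6 = 16
p(6) = ⊕ of these = min[4, 7, 16] = 4.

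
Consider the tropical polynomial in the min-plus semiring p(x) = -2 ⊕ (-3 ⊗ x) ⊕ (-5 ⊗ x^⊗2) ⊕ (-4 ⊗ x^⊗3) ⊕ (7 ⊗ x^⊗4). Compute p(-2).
p(-2) = -10

A tropical monomial a ⊗ x^⊗i evaluates to a + i · x. Evaluating each term at x = -2:
  Term 0 contributes -2 + 0 · -2 = -2
  Term 1 contributes -3 + 1 · -2 = -5
  Term 2 contributes -5 + 2 · -2 = -9
  Term 3 contributes -4 + 3 · -2 = -10
  Term 4 contributes 7 + 4 · -2 = -1
p(-2) = ⊕ of these = min[-2, -5, -9, -10, -1] = -10.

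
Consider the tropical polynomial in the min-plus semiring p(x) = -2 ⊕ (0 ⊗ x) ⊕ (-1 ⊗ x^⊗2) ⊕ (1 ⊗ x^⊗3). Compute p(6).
p(6) = -2

A tropical monomial a ⊗ x^⊗i evaluates to a + i · x. Evaluating each term at x = 6:
  Term 0 contributes -2 + 0 · 6 = -2
  Term 1 contributes 0 + 1 · 6 = 6
  Term 2 contributes -1 + 2 · 6 = 11
  Term 3 contributes 1 + 3 · 6 = 19
p(6) = ⊕ of these = min[-2, 6, 11, 19] = -2.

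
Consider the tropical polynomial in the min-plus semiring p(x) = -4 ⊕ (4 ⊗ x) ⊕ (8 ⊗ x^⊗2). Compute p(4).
p(4) = -4

A tropical monomial a ⊗ x^⊗i evaluates to a + i · x. Evaluating each term at x = 4:
  Term 0 contributes -4 + 0 · 4 = -4
  Term 1 contributes 4 + 1 · 4 = 8
  Term 2 contributes 8 + 2 · 4 = 16
p(4) = ⊕ of these = min[-4, 8, 16] = -4.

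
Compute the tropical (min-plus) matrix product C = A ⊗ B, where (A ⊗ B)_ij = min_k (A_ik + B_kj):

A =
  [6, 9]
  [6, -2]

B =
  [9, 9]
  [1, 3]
A ⊗ B =
  [10, 12]
  [-1, 1]

Apply the min-plus product entry-by-entry:
  C[0][0] = min over k of (A[0][0] + B[0][0] = 6 + 9 = 15, A[0][1] + B[1][0] = 9 + 1 = 10) = 10 (attained at k = 1)
  C[0][1] = min over k of (A[0][0] + B[0][1] = 6 + 9 = 15, A[0][1] + B[1][1] = 9 + 3 = 12) = 12 (attained at k = 1)
  C[1][0] = min over k of (A[1][0] + B[0][0] = 6 + 9 = 15, A[1][1] + B[1][0] = -2 + 1 = -1) = -1 (attained at k = 1)
  C[1][1] = min over k of (A[1][0] + B[0][1] = 6 + 9 = 15, A[1][1] + B[1][1] = -2 + 3 = 1) = 1 (attained at k = 1)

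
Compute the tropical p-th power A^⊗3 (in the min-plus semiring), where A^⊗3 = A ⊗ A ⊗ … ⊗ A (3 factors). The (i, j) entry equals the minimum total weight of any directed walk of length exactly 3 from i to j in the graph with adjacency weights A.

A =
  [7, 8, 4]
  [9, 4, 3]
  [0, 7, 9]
A^⊗3 =
  [11, 12, 8]
  [7, 11, 7]
  [4, 11, 11]

Each entry (A^⊗3)_ij equals the minimum over all length-3 walks i = v_0 → v_1 → … → v_3 = j of Σ_t A[v_t][v_{t+1}]. For example, for (i, j) = (0, 2) we minimise over 9 possible intermediate vertex sequences; the minimum is 8, attained along the walk 0 → 2 → 0 → 2.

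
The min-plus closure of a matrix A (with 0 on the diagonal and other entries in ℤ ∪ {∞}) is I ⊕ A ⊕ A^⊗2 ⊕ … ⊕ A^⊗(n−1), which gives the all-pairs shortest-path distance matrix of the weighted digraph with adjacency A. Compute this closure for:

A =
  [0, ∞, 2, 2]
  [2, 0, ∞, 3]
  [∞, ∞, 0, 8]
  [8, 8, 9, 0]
Closure =
  [0, 10, 2, 2]
  [2, 0, 4, 3]
  [16, 16, 0, 8]
  [8, 8, 9, 0]

This is the Floyd-Warshall all-pairs shortest-path computation. For each intermediate vertex k = 0, 1, …, 3, update dist[i][j] ← min(dist[i][j], dist[i][k] + dist[k][j]). The final matrix gives, for each (i, j), the minimum total weight of any directed path from i to j (possibly empty when i = j).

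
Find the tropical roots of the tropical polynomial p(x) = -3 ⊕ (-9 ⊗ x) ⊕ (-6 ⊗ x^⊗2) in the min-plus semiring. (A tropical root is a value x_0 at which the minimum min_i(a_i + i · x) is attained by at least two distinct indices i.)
Roots: {-3, 6}

Each tropical root is a break point of the lower envelope of the lines y = a_i + i · x (there are 3 lines, with slopes 0, 1, ..., 2). Only the lines that attain the minimum somewhere contribute to roots; other lines are dominated. Here the surviving (envelope) indices are i = 2, i = 1, i = 0.
Intersections between consecutive envelope lines give the roots: for adjacent envelope indices i < j the intersection is x = (a_i − a_j) / (j − i). Reading off the sorted break points: {-3, 6}.
Verification: at each break x_0, at least two indices attain the minimum of min_i(a_i + i · x_0).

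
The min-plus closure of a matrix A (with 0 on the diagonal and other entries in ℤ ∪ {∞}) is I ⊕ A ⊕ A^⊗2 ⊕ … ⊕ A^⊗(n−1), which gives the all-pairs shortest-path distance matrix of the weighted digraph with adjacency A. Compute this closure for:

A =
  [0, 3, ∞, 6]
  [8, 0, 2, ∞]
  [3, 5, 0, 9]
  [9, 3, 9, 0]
Closure =
  [0, 3, 5, 6]
  [5, 0, 2, 11]
  [3, 5, 0, 9]
  [8, 3, 5, 0]

This is the Floyd-Warshall all-pairs shortest-path computation. For each intermediate vertex k = 0, 1, …, 3, update dist[i][j] ← min(dist[i][j], dist[i][k] + dist[k][j]). The final matrix gives, for each (i, j), the minimum total weight of any directed path from i to j (possibly empty when i = j).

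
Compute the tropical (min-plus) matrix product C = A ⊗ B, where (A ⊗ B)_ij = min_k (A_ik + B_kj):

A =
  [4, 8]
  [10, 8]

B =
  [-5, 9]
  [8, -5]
A ⊗ B =
  [-1, 3]
  [5, 3]

Apply the min-plus product entry-by-entry:
  C[0][0] = min over k of (A[0][0] + B[0][0] = 4 + -5 = -1, A[0][1] + B[1][0] = 8 + 8 = 16) = -1 (attained at k = 0)
  C[0][1] = min over k of (A[0][0] + B[0][1] = 4 + 9 = 13, A[0][1] + B[1][1] = 8 + -5 = 3) = 3 (attained at k = 1)
  C[1][0] = min over k of (A[1][0] + B[0][0] = 10 + -5 = 5, A[1][1] + B[1][0] = 8 + 8 = 16) = 5 (attained at k = 0)
  C[1][1] = min over k of (A[1][0] + B[0][1] = 10 + 9 = 19, A[1][1] + B[1][1] = 8 + -5 = 3) = 3 (attained at k = 1)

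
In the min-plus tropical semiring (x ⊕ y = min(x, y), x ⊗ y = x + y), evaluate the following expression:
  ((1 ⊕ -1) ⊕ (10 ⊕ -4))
((1 ⊕ -1) ⊕ (10 ⊕ -4)) = -4

Expand innermost to outermost. Recall ⊕ takes the minimum of its arguments and ⊗ takes their sum. Working out the expression ((1 ⊕ -1) ⊕ (10 ⊕ -4)) gives -4.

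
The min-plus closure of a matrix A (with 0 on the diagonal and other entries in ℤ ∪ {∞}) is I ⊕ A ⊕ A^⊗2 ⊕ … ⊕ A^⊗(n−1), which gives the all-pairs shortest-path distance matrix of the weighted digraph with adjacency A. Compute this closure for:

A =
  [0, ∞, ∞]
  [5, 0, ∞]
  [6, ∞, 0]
Closure =
  [0, ∞, ∞]
  [5, 0, ∞]
  [6, ∞, 0]

This is the Floyd-Warshall all-pairs shortest-path computation. For each intermediate vertex k = 0, 1, …, 2, update dist[i][j] ← min(dist[i][j], dist[i][k] + dist[k][j]). The final matrix gives, for each (i, j), the minimum total weight of any directed path from i to j (possibly empty when i = j).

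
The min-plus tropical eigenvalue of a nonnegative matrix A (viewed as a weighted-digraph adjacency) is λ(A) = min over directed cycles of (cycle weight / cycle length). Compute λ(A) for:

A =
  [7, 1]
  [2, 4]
λ(A) = 3/2

Enumerate directed cycles and compute their means (weight / length). Sample:
  cycle 0 → 0: weight = 7, length = 1, mean = 7/1 ≈ 7.000
  cycle 1 → 1: weight = 4, length = 1, mean = 4/1 ≈ 4.000
  cycle 0 → 1 → 0: weight = 3, length = 2, mean = 3/2 ≈ 1.500
  cycle 1 → 0 → 1: weight = 3, length = 2, mean = 3/2 ≈ 1.500
Minimum mean = 1.500, attained e.g. along the cycle 0 → 1 → 0 with weight 3 and length 2. So λ(A) = 3/2 = 3/2.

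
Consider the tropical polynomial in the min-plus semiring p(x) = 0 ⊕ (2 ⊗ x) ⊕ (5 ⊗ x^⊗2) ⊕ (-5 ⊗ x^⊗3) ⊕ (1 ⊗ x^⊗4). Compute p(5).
p(5) = 0

A tropical monomial a ⊗ x^⊗i evaluates to a + i · x. Evaluating each term at x = 5:
  Term 0 contributes 0 + 0 · 5 = 0
  Term 1 contributes 2 + 1 · 5 = 7
  Term 2 contributes 5 + 2 · 5 = 15
  Term 3 contributes -5 + 3 · 5 = 10
  Term 4 contributes 1 + 4 · 5 = 21
p(5) = ⊕ of these = min[0, 7, 15, 10, 21] = 0.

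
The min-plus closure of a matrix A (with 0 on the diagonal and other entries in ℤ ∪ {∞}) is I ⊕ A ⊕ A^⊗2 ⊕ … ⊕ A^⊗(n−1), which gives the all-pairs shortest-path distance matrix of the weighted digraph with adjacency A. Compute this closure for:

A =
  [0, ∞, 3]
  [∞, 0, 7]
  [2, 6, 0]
Closure =
  [0, 9, 3]
  [9, 0, 7]
  [2, 6, 0]

This is the Floyd-Warshall all-pairs shortest-path computation. For each intermediate vertex k = 0, 1, …, 2, update dist[i][j] ← min(dist[i][j], dist[i][k] + dist[k][j]). The final matrix gives, for each (i, j), the minimum total weight of any directed path from i to j (possibly empty when i = j).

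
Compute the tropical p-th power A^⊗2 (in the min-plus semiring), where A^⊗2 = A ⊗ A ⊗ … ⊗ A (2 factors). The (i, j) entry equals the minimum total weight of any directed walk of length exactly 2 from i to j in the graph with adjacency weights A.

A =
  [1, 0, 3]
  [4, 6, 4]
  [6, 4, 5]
A^⊗2 =
  [2, 1, 4]
  [5, 4, 7]
  [7, 6, 8]

Each entry (A^⊗2)_ij equals the minimum over all length-2 walks i = v_0 → v_1 → … → v_2 = j of Σ_t A[v_t][v_{t+1}]. For example, for (i, j) = (0, 2) we minimise over 3 possible intermediate vertex sequences; the minimum is 4, attained along the walk 0 → 0 → 2.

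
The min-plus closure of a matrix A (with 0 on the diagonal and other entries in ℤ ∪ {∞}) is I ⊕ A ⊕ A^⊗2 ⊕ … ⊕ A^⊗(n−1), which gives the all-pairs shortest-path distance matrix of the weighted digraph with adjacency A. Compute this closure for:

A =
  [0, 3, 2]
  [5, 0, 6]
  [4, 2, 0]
Closure =
  [0, 3, 2]
  [5, 0, 6]
  [4, 2, 0]

This is the Floyd-Warshall all-pairs shortest-path computation. For each intermediate vertex k = 0, 1, …, 2, update dist[i][j] ← min(dist[i][j], dist[i][k] + dist[k][j]). The final matrix gives, for each (i, j), the minimum total weight of any directed path from i to j (possibly empty when i = j).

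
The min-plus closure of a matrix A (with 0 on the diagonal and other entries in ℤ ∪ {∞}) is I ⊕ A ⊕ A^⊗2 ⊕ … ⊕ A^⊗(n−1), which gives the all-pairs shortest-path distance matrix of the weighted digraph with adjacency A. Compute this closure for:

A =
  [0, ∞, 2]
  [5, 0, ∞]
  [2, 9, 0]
Closure =
  [0, 11, 2]
  [5, 0, 7]
  [2, 9, 0]

This is the Floyd-Warshall all-pairs shortest-path computation. For each intermediate vertex k = 0, 1, …, 2, update dist[i][j] ← min(dist[i][j], dist[i][k] + dist[k][j]). The final matrix gives, for each (i, j), the minimum total weight of any directed path from i to j (possibly empty when i = j).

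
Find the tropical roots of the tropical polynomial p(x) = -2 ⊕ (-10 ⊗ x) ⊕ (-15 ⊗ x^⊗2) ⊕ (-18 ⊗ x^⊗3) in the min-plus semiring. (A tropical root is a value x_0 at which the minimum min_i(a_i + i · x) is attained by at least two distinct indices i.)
Roots: {3, 5, 8}

Each tropical root is a break point of the lower envelope of the lines y = a_i + i · x (there are 4 lines, with slopes 0, 1, ..., 3). Only the lines that attain the minimum somewhere contribute to roots; other lines are dominated. Here the surviving (envelope) indices are i = 3, i = 2, i = 1, i = 0.
Intersections between consecutive envelope lines give the roots: for adjacent envelope indices i < j the intersection is x = (a_i − a_j) / (j − i). Reading off the sorted break points: {3, 5, 8}.
Verification: at each break x_0, at least two indices attain the minimum of min_i(a_i + i · x_0).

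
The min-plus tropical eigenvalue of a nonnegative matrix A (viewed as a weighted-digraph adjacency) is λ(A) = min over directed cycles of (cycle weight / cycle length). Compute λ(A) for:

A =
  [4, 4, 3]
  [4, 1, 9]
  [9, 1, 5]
λ(A) = 1

Enumerate directed cycles and compute their means (weight / length). Sample:
  cycle 0 → 0: weight = 4, length = 1, mean = 4/1 ≈ 4.000
  cycle 1 → 1: weight = 1, length = 1, mean = 1/1 ≈ 1.000
  cycle 2 → 2: weight = 5, length = 1, mean = 5/1 ≈ 5.000
  cycle 0 → 1 → 0: weight = 8, length = 2, mean = 8/2 ≈ 4.000
  cycle 0 → 2 → 0: weight = 12, length = 2, mean = 12/2 ≈ 6.000
  cycle 1 → 0 → 1: weight = 8, length = 2, mean = 8/2 ≈ 4.000
Minimum mean = 1.000, attained e.g. along the cycle 1 → 1 with weight 1 and length 1. So λ(A) = 1/1 = 1.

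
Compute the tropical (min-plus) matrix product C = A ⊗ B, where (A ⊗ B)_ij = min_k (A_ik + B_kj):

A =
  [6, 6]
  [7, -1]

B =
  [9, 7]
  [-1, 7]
A ⊗ B =
  [5, 13]
  [-2, 6]

Apply the min-plus product entry-by-entry:
  C[0][0] = min over k of (A[0][0] + B[0][0] = 6 + 9 = 15, A[0][1] + B[1][0] = 6 + -1 = 5) = 5 (attained at k = 1)
  C[0][1] = min over k of (A[0][0] + B[0][1] = 6 + 7 = 13, A[0][1] + B[1][1] = 6 + 7 = 13) = 13 (attained at k = 0)
  C[1][0] = min over k of (A[1][0] + B[0][0] = 7 + 9 = 16, A[1][1] + B[1][0] = -1 + -1 = -2) = -2 (attained at k = 1)
  C[1][1] = min over k of (A[1][0] + B[0][1] = 7 + 7 = 14, A[1][1] + B[1][1] = -1 + 7 = 6) = 6 (attained at k = 1)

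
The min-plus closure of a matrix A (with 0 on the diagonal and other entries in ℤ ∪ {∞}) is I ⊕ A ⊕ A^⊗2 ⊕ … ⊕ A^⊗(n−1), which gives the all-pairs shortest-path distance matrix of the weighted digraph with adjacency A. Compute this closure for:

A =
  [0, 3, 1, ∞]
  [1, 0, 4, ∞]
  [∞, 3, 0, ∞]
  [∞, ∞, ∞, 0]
Closure =
  [0, 3, 1, ∞]
  [1, 0, 2, ∞]
  [4, 3, 0, ∞]
  [∞, ∞, ∞, 0]

This is the Floyd-Warshall all-pairs shortest-path computation. For each intermediate vertex k = 0, 1, …, 3, update dist[i][j] ← min(dist[i][j], dist[i][k] + dist[k][j]). The final matrix gives, for each (i, j), the minimum total weight of any directed path from i to j (possibly empty when i = j).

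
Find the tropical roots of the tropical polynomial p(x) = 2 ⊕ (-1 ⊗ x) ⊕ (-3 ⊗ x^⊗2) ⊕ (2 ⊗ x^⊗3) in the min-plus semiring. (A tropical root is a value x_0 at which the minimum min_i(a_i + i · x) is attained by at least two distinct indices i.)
Roots: {-5, 2, 3}

Each tropical root is a break point of the lower envelope of the lines y = a_i + i · x (there are 4 lines, with slopes 0, 1, ..., 3). Only the lines that attain the minimum somewhere contribute to roots; other lines are dominated. Here the surviving (envelope) indices are i = 3, i = 2, i = 1, i = 0.
Intersections between consecutive envelope lines give the roots: for adjacent envelope indices i < j the intersection is x = (a_i − a_j) / (j − i). Reading off the sorted break points: {-5, 2, 3}.
Verification: at each break x_0, at least two indices attain the minimum of min_i(a_i + i · x_0).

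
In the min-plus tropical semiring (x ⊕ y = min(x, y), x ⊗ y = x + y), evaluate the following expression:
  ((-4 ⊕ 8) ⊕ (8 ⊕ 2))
((-4 ⊕ 8) ⊕ (8 ⊕ 2)) = -4

Expand innermost to outermost. Recall ⊕ takes the minimum of its arguments and ⊗ takes their sum. Working out the expression ((-4 ⊕ 8) ⊕ (8 ⊕ 2)) gives -4.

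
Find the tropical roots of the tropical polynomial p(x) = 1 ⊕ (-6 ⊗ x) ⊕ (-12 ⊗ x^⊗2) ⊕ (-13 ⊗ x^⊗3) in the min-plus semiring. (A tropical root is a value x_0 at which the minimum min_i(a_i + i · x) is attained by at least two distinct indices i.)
Roots: {1, 6, 7}

Each tropical root is a break point of the lower envelope of the lines y = a_i + i · x (there are 4 lines, with slopes 0, 1, ..., 3). Only the lines that attain the minimum somewhere contribute to roots; other lines are dominated. Here the surviving (envelope) indices are i = 3, i = 2, i = 1, i = 0.
Intersections between consecutive envelope lines give the roots: for adjacent envelope indices i < j the intersection is x = (a_i − a_j) / (j − i). Reading off the sorted break points: {1, 6, 7}.
Verification: at each break x_0, at least two indices attain the minimum of min_i(a_i + i · x_0).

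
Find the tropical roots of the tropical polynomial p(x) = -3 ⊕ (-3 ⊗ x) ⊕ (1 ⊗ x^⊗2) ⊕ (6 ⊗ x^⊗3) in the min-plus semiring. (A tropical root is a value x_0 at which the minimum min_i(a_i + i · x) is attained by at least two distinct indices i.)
Roots: {-5, -4, 0}

Each tropical root is a break point of the lower envelope of the lines y = a_i + i · x (there are 4 lines, with slopes 0, 1, ..., 3). Only the lines that attain the minimum somewhere contribute to roots; other lines are dominated. Here the surviving (envelope) indices are i = 3, i = 2, i = 1, i = 0.
Intersections between consecutive envelope lines give the roots: for adjacent envelope indices i < j the intersection is x = (a_i − a_j) / (j − i). Reading off the sorted break points: {-5, -4, 0}.
Verification: at each break x_0, at least two indices attain the minimum of min_i(a_i + i · x_0).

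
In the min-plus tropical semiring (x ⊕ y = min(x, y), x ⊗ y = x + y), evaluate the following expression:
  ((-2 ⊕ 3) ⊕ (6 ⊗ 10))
((-2 ⊕ 3) ⊕ (6 ⊗ 10)) = -2

Expand innermost to outermost. Recall ⊕ takes the minimum of its arguments and ⊗ takes their sum. Working out the expression ((-2 ⊕ 3) ⊕ (6 ⊗ 10)) gives -2.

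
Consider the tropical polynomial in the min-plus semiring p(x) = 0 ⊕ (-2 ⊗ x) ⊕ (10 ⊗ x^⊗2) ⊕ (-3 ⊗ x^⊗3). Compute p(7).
p(7) = 0

A tropical monomial a ⊗ x^⊗i evaluates to a + i · x. Evaluating each term at x = 7:
  Term 0 contributes 0 + 0 · 7 = 0
  Term 1 contributes -2 + 1 · 7 = 5
  Term 2 contributes 10 + 2 · 7 = 24
  Term 3 contributes -3 + 3 · 7 = 18
p(7) = ⊕ of these = min[0, 5, 24, 18] = 0.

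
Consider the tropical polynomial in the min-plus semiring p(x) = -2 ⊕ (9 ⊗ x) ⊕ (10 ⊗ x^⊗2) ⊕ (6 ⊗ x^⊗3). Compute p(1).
p(1) = -2

A tropical monomial a ⊗ x^⊗i evaluates to a + i · x. Evaluating each term at x = 1:
  Term 0 contributes -2 + 0 · 1 = -2
  Term 1 contributes 9 + 1 · 1 = 10
  Term 2 contributes 10 + 2 · 1 = 12
  Term 3 contributes 6 + 3 · 1 = 9
p(1) = ⊕ of these = min[-2, 10, 12, 9] = -2.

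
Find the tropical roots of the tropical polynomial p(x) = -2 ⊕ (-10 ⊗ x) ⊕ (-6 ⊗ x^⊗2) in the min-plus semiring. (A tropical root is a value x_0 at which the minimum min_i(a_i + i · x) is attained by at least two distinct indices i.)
Roots: {-4, 8}

Each tropical root is a break point of the lower envelope of the lines y = a_i + i · x (there are 3 lines, with slopes 0, 1, ..., 2). Only the lines that attain the minimum somewhere contribute to roots; other lines are dominated. Here the surviving (envelope) indices are i = 2, i = 1, i = 0.
Intersections between consecutive envelope lines give the roots: for adjacent envelope indices i < j the intersection is x = (a_i − a_j) / (j − i). Reading off the sorted break points: {-4, 8}.
Verification: at each break x_0, at least two indices attain the minimum of min_i(a_i + i · x_0).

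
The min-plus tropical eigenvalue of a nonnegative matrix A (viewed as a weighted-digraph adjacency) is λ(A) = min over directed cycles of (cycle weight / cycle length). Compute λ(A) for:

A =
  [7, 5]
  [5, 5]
λ(A) = 5

Enumerate directed cycles and compute their means (weight / length). Sample:
  cycle 0 → 0: weight = 7, length = 1, mean = 7/1 ≈ 7.000
  cycle 1 → 1: weight = 5, length = 1, mean = 5/1 ≈ 5.000
  cycle 0 → 1 → 0: weight = 10, length = 2, mean = 10/2 ≈ 5.000
  cycle 1 → 0 → 1: weight = 10, length = 2, mean = 10/2 ≈ 5.000
Minimum mean = 5.000, attained e.g. along the cycle 1 → 1 with weight 5 and length 1. So λ(A) = 5/1 = 5.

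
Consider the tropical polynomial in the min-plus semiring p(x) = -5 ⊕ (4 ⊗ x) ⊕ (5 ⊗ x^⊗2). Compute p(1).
p(1) = -5

A tropical monomial a ⊗ x^⊗i evaluates to a + i · x. Evaluating each term at x = 1:
  Term 0 contributes -5 + 0 · 1 = -5
  Term 1 contributes 4 + 1 · 1 = 5
  Term 2 contributes 5 + 2 · 1 = 7
p(1) = ⊕ of these = min[-5, 5, 7] = -5.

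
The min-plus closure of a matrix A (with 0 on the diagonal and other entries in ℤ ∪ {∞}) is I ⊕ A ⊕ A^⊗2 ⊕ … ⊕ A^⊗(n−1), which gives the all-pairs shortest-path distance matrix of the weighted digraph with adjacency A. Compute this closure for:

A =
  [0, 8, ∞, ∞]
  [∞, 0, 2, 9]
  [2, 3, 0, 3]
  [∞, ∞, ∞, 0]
Closure =
  [0, 8, 10, 13]
  [4, 0, 2, 5]
  [2, 3, 0, 3]
  [∞, ∞, ∞, 0]

This is the Floyd-Warshall all-pairs shortest-path computation. For each intermediate vertex k = 0, 1, …, 3, update dist[i][j] ← min(dist[i][j], dist[i][k] + dist[k][j]). The final matrix gives, for each (i, j), the minimum total weight of any directed path from i to j (possibly empty when i = j).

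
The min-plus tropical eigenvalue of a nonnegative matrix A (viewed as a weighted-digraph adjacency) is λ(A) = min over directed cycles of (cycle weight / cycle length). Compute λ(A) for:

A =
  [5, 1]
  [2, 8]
λ(A) = 3/2

Enumerate directed cycles and compute their means (weight / length). Sample:
  cycle 0 → 0: weight = 5, length = 1, mean = 5/1 ≈ 5.000
  cycle 1 → 1: weight = 8, length = 1, mean = 8/1 ≈ 8.000
  cycle 0 → 1 → 0: weight = 3, length = 2, mean = 3/2 ≈ 1.500
  cycle 1 → 0 → 1: weight = 3, length = 2, mean = 3/2 ≈ 1.500
Minimum mean = 1.500, attained e.g. along the cycle 0 → 1 → 0 with weight 3 and length 2. So λ(A) = 3/2 = 3/2.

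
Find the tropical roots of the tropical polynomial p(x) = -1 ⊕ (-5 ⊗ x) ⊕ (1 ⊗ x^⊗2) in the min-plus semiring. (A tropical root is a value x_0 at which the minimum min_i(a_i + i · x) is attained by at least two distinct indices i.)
Roots: {-6, 4}

Each tropical root is a break point of the lower envelope of the lines y = a_i + i · x (there are 3 lines, with slopes 0, 1, ..., 2). Only the lines that attain the minimum somewhere contribute to roots; other lines are dominated. Here the surviving (envelope) indices are i = 2, i = 1, i = 0.
Intersections between consecutive envelope lines give the roots: for adjacent envelope indices i < j the intersection is x = (a_i − a_j) / (j − i). Reading off the sorted break points: {-6, 4}.
Verification: at each break x_0, at least two indices attain the minimum of min_i(a_i + i · x_0).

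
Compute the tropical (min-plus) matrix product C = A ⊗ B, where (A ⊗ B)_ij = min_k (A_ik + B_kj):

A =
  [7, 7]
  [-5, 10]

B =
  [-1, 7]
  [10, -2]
A ⊗ B =
  [6, 5]
  [-6, 2]

Apply the min-plus product entry-by-entry:
  C[0][0] = min over k of (A[0][0] + B[0][0] = 7 + -1 = 6, A[0][1] + B[1][0] = 7 + 10 = 17) = 6 (attained at k = 0)
  C[0][1] = min over k of (A[0][0] + B[0][1] = 7 + 7 = 14, A[0][1] + B[1][1] = 7 + -2 = 5) = 5 (attained at k = 1)
  C[1][0] = min over k of (A[1][0] + B[0][0] = -5 + -1 = -6, A[1][1] + B[1][0] = 10 + 10 = 20) = -6 (attained at k = 0)
  C[1][1] = min over k of (A[1][0] + B[0][1] = -5 + 7 = 2, A[1][1] + B[1][1] = 10 + -2 = 8) = 2 (attained at k = 0)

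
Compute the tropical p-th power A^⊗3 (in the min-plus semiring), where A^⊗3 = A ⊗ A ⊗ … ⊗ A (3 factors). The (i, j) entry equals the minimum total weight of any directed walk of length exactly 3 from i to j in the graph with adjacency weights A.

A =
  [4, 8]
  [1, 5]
A^⊗3 =
  [12, 16]
  [9, 13]

Each entry (A^⊗3)_ij equals the minimum over all length-3 walks i = v_0 → v_1 → … → v_3 = j of Σ_t A[v_t][v_{t+1}]. For example, for (i, j) = (0, 1) we minimise over 4 possible intermediate vertex sequences; the minimum is 16, attained along the walk 0 → 0 → 0 → 1.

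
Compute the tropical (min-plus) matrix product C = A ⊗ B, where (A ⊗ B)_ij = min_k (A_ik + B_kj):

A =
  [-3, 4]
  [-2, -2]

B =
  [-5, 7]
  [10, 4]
A ⊗ B =
  [-8, 4]
  [-7, 2]

Apply the min-plus product entry-by-entry:
  C[0][0] = min over k of (A[0][0] + B[0][0] = -3 + -5 = -8, A[0][1] + B[1][0] = 4 + 10 = 14) = -8 (attained at k = 0)
  C[0][1] = min over k of (A[0][0] + B[0][1] = -3 + 7 = 4, A[0][1] + B[1][1] = 4 + 4 = 8) = 4 (attained at k = 0)
  C[1][0] = min over k of (A[1][0] + B[0][0] = -2 + -5 = -7, A[1][1] + B[1][0] = -2 + 10 = 8) = -7 (attained at k = 0)
  C[1][1] = min over k of (A[1][0] + B[0][1] = -2 + 7 = 5, A[1][1] + B[1][1] = -2 + 4 = 2) = 2 (attained at k = 1)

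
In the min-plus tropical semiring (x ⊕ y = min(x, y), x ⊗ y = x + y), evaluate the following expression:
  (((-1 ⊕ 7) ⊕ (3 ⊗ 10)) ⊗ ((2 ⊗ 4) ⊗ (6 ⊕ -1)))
(((-1 ⊕ 7) ⊕ (3 ⊗ 10)) ⊗ ((2 ⊗ 4) ⊗ (6 ⊕ -1))) = 4

Expand innermost to outermost. Recall ⊕ takes the minimum of its arguments and ⊗ takes their sum. Working out the expression (((-1 ⊕ 7) ⊕ (3 ⊗ 10)) ⊗ ((2 ⊗ 4) ⊗ (6 ⊕ -1))) gives 4.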